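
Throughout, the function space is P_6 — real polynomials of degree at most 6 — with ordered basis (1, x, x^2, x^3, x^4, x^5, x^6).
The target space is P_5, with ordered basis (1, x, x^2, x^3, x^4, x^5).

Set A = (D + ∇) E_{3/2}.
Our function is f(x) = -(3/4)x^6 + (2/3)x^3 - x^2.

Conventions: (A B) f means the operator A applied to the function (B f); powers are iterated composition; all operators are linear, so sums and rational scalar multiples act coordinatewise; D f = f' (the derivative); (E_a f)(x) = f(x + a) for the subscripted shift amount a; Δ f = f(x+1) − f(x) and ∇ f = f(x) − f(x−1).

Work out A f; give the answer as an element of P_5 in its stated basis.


E_{3/2} f = -(3/4)x^6 - (27/4)x^5 - (405/16)x^4 - (1199/24)x^3 - (3517/64)x^2 - (2091/64)x - 2187/256
D E_{3/2} f = -(9/2)x^5 - (135/4)x^4 - (405/4)x^3 - (1199/8)x^2 - (3517/32)x - 2091/64
∇ E_{3/2} f = -(9/2)x^5 - (45/2)x^4 - (195/4)x^3 - (217/4)x^2 - (1025/32)x - 803/96
(D + ∇) E_{3/2} f = -9x^5 - (225/4)x^4 - 150x^3 - (1633/8)x^2 - (2271/16)x - 7879/192

the image equals g(x) = -9x^5 - (225/4)x^4 - 150x^3 - (1633/8)x^2 - (2271/16)x - 7879/192


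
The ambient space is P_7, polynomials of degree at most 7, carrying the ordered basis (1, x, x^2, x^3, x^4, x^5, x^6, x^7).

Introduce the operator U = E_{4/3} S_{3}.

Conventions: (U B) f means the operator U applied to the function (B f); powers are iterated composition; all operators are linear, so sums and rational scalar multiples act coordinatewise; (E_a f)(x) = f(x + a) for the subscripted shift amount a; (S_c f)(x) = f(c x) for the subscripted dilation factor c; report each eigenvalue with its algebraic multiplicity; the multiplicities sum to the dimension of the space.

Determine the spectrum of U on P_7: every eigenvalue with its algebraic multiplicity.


image of 1: 1
image of x: 3x + 4
image of x^2: 9x^2 + 24x + 16
image of x^3: 27x^3 + 108x^2 + 144x + 64
image of x^4: 81x^4 + 432x^3 + 864x^2 + 768x + 256
image of x^5: 243x^5 + 1620x^4 + 4320x^3 + 5760x^2 + 3840x + 1024
image of x^6: 729x^6 + 5832x^5 + 19440x^4 + 34560x^3 + 34560x^2 + 18432x + 4096
image of x^7: 2187x^7 + 20412x^6 + 81648x^5 + 181440x^4 + 241920x^3 + 193536x^2 + 86016x + 16384
the matrix is upper triangular; its diagonal is (1, 3, 9, 27, 81, 243, 729, 2187)
for a triangular matrix the eigenvalues are the diagonal entries, with algebraic multiplicity their repetition count

λ = 1 (multiplicity 1), λ = 3 (multiplicity 1), λ = 9 (multiplicity 1), λ = 27 (multiplicity 1), λ = 81 (multiplicity 1), λ = 243 (multiplicity 1), λ = 729 (multiplicity 1), λ = 2187 (multiplicity 1)


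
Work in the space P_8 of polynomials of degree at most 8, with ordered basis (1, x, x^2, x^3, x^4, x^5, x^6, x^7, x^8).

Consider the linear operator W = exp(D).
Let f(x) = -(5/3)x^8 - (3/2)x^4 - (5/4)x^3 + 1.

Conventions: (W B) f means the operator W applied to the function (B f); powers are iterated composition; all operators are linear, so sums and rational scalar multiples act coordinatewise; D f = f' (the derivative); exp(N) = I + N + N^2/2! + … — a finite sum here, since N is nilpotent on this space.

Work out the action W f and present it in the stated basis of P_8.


order-1 term: -(40/3)x^7 - 6x^3 - (15/4)x^2
order-2 term: -(140/3)x^6 - 9x^2 - (15/4)x
order-3 term: -(280/3)x^5 - 6x - 5/4
order-4 term: -(350/3)x^4 - 3/2
order-5 term: -(280/3)x^3
order-6 term: -(140/3)x^2
order-7 term: -(40/3)x
order-8 term: -5/3
the series for exp(D) f terminates at order 8
exp(D) f = -(5/3)x^8 - (40/3)x^7 - (140/3)x^6 - (280/3)x^5 - (709/6)x^4 - (1207/12)x^3 - (713/12)x^2 - (277/12)x - 41/12

the result is g(x) = -(5/3)x^8 - (40/3)x^7 - (140/3)x^6 - (280/3)x^5 - (709/6)x^4 - (1207/12)x^3 - (713/12)x^2 - (277/12)x - 41/12


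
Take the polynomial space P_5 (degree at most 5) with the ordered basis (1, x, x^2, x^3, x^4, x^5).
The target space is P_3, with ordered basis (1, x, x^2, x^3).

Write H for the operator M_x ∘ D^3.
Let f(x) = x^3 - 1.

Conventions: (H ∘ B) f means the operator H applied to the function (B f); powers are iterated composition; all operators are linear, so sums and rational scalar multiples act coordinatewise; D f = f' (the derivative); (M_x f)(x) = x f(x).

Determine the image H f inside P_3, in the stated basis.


the result is g(x) = 6x

D f = 3x^2
D D f = 6x
D D D f = 6
M_x D^3 f = 6x


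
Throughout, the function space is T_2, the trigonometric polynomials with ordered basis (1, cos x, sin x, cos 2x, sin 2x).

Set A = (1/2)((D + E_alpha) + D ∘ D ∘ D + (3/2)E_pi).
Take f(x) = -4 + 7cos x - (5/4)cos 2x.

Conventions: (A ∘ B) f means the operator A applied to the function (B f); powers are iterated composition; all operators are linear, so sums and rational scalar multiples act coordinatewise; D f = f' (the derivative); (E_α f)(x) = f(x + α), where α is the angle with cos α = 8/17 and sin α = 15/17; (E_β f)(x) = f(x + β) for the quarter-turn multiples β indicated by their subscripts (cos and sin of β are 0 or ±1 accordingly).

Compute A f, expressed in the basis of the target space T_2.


D f = -7sin x + (5/2)sin 2x
E_alpha f = -4 + (56/17)cos x - (105/17)sin x + (805/1156)cos 2x + (300/289)sin 2x
(D + E_alpha) f = -4 + (56/17)cos x - (224/17)sin x + (805/1156)cos 2x + (2045/578)sin 2x
D f = -7sin x + (5/2)sin 2x
D D f = -7cos x + 5cos 2x
D D D f = 7sin x - 10sin 2x
E_pi f = -4 - 7cos x - (5/4)cos 2x
((3/2)E_pi) f = -6 - (21/2)cos x - (15/8)cos 2x
((D + E_alpha) + D ∘ D ∘ D + (3/2)E_pi) f = -10 - (245/34)cos x - (105/17)sin x - (2725/2312)cos 2x - (3735/578)sin 2x
((1/2)((D + E_alpha) + D ∘ D ∘ D + (3/2)E_pi)) f = -5 - (245/68)cos x - (105/34)sin x - (2725/4624)cos 2x - (3735/1156)sin 2x

the image equals g(x) = -5 - (245/68)cos x - (105/34)sin x - (2725/4624)cos 2x - (3735/1156)sin 2x


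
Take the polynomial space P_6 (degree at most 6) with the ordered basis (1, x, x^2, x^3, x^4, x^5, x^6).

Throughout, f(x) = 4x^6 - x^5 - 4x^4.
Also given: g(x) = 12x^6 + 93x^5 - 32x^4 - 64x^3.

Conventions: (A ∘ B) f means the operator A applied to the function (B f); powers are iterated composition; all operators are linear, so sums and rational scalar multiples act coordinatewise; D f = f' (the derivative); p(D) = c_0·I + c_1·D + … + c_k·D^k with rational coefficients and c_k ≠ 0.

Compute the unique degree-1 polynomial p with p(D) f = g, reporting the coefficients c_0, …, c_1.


D^0 f = 4x^6 - x^5 - 4x^4
D^1 f = 24x^5 - 5x^4 - 16x^3
matching coefficients of g against c_0 f + c_1 Df + … from the top degree down determines the c_i
solution: c_0 = 3, c_1 = 4

p(D) = 3·I + 4·D, i.e. c_0 = 3, c_1 = 4


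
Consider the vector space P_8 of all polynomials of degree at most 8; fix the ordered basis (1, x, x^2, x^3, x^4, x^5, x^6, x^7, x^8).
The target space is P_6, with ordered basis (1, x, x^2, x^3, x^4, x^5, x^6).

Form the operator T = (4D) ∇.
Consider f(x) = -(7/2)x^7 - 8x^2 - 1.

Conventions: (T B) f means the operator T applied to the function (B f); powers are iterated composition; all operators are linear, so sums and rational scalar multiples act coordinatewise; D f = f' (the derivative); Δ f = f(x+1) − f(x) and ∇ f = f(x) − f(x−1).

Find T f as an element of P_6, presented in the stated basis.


∇ f = -(49/2)x^6 + (147/2)x^5 - (245/2)x^4 + (245/2)x^3 - (147/2)x^2 + (17/2)x + 9/2
D ∇ f = -147x^5 + (735/2)x^4 - 490x^3 + (735/2)x^2 - 147x + 17/2
(4D) ∇ f = -588x^5 + 1470x^4 - 1960x^3 + 1470x^2 - 588x + 34

the image equals g(x) = -588x^5 + 1470x^4 - 1960x^3 + 1470x^2 - 588x + 34


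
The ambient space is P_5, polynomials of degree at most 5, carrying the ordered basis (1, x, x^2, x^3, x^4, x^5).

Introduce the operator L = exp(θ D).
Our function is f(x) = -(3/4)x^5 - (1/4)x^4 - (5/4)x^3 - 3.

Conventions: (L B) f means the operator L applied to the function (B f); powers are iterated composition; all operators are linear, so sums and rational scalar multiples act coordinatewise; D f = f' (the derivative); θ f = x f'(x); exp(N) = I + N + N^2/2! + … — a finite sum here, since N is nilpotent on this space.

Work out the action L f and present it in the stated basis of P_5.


order-1 term: -15x^4 - 3x^3 - (15/2)x^2
order-2 term: -90x^3 - 9x^2 - (15/2)x
order-3 term: -180x^2 - 6x
order-4 term: -90x
the series for exp(θ D) f terminates at order 4
exp(θ D) f = -(3/4)x^5 - (61/4)x^4 - (377/4)x^3 - (393/2)x^2 - (207/2)x - 3

the result is g(x) = -(3/4)x^5 - (61/4)x^4 - (377/4)x^3 - (393/2)x^2 - (207/2)x - 3


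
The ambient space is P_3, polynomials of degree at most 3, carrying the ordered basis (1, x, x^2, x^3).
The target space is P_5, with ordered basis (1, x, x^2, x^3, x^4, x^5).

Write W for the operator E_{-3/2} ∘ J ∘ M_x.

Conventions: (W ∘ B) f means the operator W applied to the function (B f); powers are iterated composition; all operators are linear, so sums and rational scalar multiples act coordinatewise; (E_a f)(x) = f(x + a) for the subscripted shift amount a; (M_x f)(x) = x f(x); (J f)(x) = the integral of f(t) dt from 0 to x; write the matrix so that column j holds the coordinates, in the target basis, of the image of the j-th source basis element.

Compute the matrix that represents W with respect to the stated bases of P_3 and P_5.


image of 1: (1/2)x^2 - (3/2)x + 9/8
image of x: (1/3)x^3 - (3/2)x^2 + (9/4)x - 9/8
image of x^2: (1/4)x^4 - (3/2)x^3 + (27/8)x^2 - (27/8)x + 81/64
image of x^3: (1/5)x^5 - (3/2)x^4 + (9/2)x^3 - (27/4)x^2 + (81/16)x - 243/160
each image's coordinates form column j of the matrix

the matrix is [[9/8, -9/8, 81/64, -243/160]; [-3/2, 9/4, -27/8, 81/16]; [1/2, -3/2, 27/8, -27/4]; [0, 1/3, -3/2, 9/2]; [0, 0, 1/4, -3/2]; [0, 0, 0, 1/5]] (rows listed top to bottom)


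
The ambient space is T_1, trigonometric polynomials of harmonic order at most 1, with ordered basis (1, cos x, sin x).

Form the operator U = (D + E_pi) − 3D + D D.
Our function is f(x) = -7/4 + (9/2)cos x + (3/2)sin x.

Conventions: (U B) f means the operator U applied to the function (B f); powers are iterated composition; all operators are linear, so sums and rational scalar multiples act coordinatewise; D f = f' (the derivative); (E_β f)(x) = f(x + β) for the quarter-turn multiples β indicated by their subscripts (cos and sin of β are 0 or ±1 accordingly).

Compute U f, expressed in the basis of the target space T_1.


D f = (3/2)cos x - (9/2)sin x
E_pi f = -7/4 - (9/2)cos x - (3/2)sin x
(D + E_pi) f = -7/4 - 3cos x - 6sin x
D f = (3/2)cos x - (9/2)sin x
(-3D) f = -(9/2)cos x + (27/2)sin x
D f = (3/2)cos x - (9/2)sin x
D D f = -(9/2)cos x - (3/2)sin x
((D + E_pi) − 3D + D D) f = -7/4 - 12cos x + 6sin x

the image equals g(x) = -7/4 - 12cos x + 6sin x


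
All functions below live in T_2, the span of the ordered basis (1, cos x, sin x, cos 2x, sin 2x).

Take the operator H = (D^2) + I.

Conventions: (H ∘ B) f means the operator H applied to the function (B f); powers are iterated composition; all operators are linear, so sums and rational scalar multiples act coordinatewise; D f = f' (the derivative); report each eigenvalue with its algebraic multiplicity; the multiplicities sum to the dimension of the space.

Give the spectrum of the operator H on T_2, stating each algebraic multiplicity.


image of 1: 1
image of cos x: 0
image of sin x: 0
image of cos 2x: -3cos 2x
image of sin 2x: -3sin 2x
the matrix is diagonal; its diagonal is (1, 0, 0, -3, -3)
for a triangular matrix the eigenvalues are the diagonal entries, with algebraic multiplicity their repetition count

λ = -3 (multiplicity 2), λ = 0 (multiplicity 2), λ = 1 (multiplicity 1)


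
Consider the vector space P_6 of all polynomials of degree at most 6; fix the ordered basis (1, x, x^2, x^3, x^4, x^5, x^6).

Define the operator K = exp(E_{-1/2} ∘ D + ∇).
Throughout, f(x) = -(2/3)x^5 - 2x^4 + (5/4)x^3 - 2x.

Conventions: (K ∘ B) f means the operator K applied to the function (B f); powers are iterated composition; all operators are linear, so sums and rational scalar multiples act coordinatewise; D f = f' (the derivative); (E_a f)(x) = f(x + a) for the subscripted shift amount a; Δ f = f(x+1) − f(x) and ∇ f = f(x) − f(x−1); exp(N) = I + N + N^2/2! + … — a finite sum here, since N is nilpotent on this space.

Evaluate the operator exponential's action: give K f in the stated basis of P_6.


g(x) = -(2/3)x^5 - (26/3)x^4 - (337/12)x^3 - (3/2)x^2 + (97/2)x - 11/16

order-1 term: -(20/3)x^4 - (8/3)x^3 + (119/6)x^2 - (33/2)x + 5/16
order-2 term: -(80/3)x^3 + 32x^2 + (73/3)x - 101/3
order-3 term: -(160/3)x^2 + 96x - 62/3
order-4 term: -(160/3)x + 224/3
order-5 term: -64/3
the series for exp(E_{-1/2} ∘ D + ∇) f terminates at order 5
exp(E_{-1/2} ∘ D + ∇) f = -(2/3)x^5 - (26/3)x^4 - (337/12)x^3 - (3/2)x^2 + (97/2)x - 11/16


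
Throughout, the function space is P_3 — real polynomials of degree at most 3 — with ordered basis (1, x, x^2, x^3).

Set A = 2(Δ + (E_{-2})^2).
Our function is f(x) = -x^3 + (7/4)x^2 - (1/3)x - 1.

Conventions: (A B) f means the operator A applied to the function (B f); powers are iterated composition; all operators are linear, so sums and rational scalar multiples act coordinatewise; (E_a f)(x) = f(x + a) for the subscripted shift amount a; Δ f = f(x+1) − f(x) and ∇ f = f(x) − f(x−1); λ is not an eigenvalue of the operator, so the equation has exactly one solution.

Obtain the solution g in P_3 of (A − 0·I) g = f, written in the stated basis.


write g with unknown coordinates in the stated basis and equate coefficients in (A − 0·I) g = f
solving from the highest basis element down gives g = -(1/2)x^3 - (29/8)x^2 + (43/12)x + 323/8
check: A g = -x^3 + (7/4)x^2 - (1/3)x - 1
so A g − 0·g = -x^3 + (7/4)x^2 - (1/3)x - 1 = f ✓

g(x) = -(1/2)x^3 - (29/8)x^2 + (43/12)x + 323/8


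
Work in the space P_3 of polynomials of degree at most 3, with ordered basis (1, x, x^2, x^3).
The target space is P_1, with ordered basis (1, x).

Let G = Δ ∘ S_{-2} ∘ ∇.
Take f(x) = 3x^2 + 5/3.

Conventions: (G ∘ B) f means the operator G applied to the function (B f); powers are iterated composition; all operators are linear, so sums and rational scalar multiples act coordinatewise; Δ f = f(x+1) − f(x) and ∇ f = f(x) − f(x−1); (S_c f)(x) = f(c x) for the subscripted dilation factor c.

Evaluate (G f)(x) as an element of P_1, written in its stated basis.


the image equals g(x) = -12

∇ f = 6x - 3
S_{-2} ∇ f = -12x - 3
Δ S_{-2} ∇ f = -12


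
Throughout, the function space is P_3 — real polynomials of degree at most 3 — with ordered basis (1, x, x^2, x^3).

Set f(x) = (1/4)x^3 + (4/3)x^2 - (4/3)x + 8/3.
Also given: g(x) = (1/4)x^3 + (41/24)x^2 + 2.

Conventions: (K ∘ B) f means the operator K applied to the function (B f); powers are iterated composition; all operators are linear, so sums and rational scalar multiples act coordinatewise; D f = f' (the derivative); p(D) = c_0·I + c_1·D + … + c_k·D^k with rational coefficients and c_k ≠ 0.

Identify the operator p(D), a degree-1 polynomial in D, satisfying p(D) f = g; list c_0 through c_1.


D^0 f = (1/4)x^3 + (4/3)x^2 - (4/3)x + 8/3
D^1 f = (3/4)x^2 + (8/3)x - 4/3
matching coefficients of g against c_0 f + c_1 Df + … from the top degree down determines the c_i
solution: c_0 = 1, c_1 = 1/2

c_0 = 1, c_1 = 1/2


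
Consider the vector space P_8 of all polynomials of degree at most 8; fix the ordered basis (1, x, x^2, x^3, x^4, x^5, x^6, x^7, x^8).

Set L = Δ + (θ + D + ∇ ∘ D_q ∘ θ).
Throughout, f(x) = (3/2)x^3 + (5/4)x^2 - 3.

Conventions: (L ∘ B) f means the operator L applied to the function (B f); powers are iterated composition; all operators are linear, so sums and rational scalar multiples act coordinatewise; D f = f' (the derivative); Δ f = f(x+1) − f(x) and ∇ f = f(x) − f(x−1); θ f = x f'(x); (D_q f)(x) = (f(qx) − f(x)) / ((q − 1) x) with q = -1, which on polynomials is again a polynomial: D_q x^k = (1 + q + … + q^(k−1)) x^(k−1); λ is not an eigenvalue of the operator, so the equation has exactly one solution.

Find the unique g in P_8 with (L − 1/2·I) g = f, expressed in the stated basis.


g(x) = (3/5)x^3 - (47/30)x^2 + (26/15)x + 37/5

write g with unknown coordinates in the stated basis and equate coefficients in (L − 1/2·I) g = f
solving from the highest basis element down gives g = (3/5)x^3 - (47/30)x^2 + (26/15)x + 37/5
check: L g = (9/5)x^3 + (7/15)x^2 + (13/15)x + 7/10
so L g − 1/2·g = (3/2)x^3 + (5/4)x^2 - 3 = f ✓


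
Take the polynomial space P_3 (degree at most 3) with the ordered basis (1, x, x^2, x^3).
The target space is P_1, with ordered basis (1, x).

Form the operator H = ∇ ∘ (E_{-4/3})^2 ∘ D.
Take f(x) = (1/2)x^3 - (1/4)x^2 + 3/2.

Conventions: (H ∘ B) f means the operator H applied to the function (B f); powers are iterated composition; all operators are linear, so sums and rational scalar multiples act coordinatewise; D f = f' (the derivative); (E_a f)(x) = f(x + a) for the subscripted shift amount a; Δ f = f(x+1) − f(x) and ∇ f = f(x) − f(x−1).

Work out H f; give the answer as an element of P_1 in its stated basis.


g(x) = 3x - 10

D f = (3/2)x^2 - (1/2)x
E_{-4/3} D f = (3/2)x^2 - (9/2)x + 10/3
E_{-4/3} E_{-4/3} D f = (3/2)x^2 - (17/2)x + 12
∇ (E_{-4/3})^2 D f = 3x - 10


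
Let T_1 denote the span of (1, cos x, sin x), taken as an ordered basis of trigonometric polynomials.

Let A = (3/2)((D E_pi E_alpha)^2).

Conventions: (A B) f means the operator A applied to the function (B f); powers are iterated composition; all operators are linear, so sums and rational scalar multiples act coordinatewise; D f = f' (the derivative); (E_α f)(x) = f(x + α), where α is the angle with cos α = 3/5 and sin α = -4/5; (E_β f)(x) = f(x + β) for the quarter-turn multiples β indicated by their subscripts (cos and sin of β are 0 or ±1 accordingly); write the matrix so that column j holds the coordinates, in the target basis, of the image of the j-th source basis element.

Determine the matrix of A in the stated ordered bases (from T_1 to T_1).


image of 1: 0
image of cos x: (21/50)cos x - (36/25)sin x
image of sin x: (36/25)cos x + (21/50)sin x
each image's coordinates form column j of the matrix

the matrix is [[0, 0, 0]; [0, 21/50, 36/25]; [0, -36/25, 21/50]] (rows listed top to bottom)


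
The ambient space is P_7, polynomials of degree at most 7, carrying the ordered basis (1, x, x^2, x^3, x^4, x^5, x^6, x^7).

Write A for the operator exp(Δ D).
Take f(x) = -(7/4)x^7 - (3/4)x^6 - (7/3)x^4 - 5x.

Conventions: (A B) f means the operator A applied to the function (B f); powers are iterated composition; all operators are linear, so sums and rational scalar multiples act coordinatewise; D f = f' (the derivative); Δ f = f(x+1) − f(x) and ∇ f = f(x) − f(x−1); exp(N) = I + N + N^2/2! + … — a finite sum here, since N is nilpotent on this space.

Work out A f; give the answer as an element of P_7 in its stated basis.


g(x) = -(7/4)x^7 - (3/4)x^6 - (147/2)x^5 - (2503/12)x^4 - 1025x^3 - (10387/4)x^2 - (8883/2)x - 43309/12

order-1 term: -(147/2)x^5 - (825/4)x^4 - 290x^3 - (1027/4)x^2 - 124x - 313/12
order-2 term: -735x^3 - 2340x^2 - (5685/2)x - 1288
order-3 term: -1470x - 2295
the series for exp(Δ D) f terminates at order 3
exp(Δ D) f = -(7/4)x^7 - (3/4)x^6 - (147/2)x^5 - (2503/12)x^4 - 1025x^3 - (10387/4)x^2 - (8883/2)x - 43309/12


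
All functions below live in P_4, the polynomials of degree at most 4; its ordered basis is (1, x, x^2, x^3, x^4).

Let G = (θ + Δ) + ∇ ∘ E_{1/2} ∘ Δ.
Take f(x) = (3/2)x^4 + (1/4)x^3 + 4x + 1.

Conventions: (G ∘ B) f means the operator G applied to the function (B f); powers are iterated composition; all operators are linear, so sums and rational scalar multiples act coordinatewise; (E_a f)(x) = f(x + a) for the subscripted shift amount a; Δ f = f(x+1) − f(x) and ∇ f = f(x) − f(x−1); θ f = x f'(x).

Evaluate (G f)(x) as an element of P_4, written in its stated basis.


the image equals g(x) = 6x^4 + (27/4)x^3 + (111/4)x^2 + (121/4)x + 14

θ f = 6x^4 + (3/4)x^3 + 4x
Δ f = 6x^3 + (39/4)x^2 + (27/4)x + 23/4
(θ + Δ) f = 6x^4 + (27/4)x^3 + (39/4)x^2 + (43/4)x + 23/4
Δ f = 6x^3 + (39/4)x^2 + (27/4)x + 23/4
E_{1/2} Δ f = 6x^3 + (75/4)x^2 + 21x + 197/16
∇ E_{1/2} Δ f = 18x^2 + (39/2)x + 33/4
((θ + Δ) + ∇ ∘ E_{1/2} ∘ Δ) f = 6x^4 + (27/4)x^3 + (111/4)x^2 + (121/4)x + 14


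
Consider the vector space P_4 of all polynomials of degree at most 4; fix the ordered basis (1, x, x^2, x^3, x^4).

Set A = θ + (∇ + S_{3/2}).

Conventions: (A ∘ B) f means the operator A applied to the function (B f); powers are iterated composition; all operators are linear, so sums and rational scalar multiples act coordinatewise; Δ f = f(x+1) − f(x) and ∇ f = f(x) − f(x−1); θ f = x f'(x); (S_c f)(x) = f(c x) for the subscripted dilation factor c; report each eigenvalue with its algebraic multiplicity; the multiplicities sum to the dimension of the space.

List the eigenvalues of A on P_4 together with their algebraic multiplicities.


λ = 1 (multiplicity 1), λ = 5/2 (multiplicity 1), λ = 17/4 (multiplicity 1), λ = 51/8 (multiplicity 1), λ = 145/16 (multiplicity 1)

image of 1: 1
image of x: (5/2)x + 1
image of x^2: (17/4)x^2 + 2x - 1
image of x^3: (51/8)x^3 + 3x^2 - 3x + 1
image of x^4: (145/16)x^4 + 4x^3 - 6x^2 + 4x - 1
the matrix is upper triangular; its diagonal is (1, 5/2, 17/4, 51/8, 145/16)
for a triangular matrix the eigenvalues are the diagonal entries, with algebraic multiplicity their repetition count


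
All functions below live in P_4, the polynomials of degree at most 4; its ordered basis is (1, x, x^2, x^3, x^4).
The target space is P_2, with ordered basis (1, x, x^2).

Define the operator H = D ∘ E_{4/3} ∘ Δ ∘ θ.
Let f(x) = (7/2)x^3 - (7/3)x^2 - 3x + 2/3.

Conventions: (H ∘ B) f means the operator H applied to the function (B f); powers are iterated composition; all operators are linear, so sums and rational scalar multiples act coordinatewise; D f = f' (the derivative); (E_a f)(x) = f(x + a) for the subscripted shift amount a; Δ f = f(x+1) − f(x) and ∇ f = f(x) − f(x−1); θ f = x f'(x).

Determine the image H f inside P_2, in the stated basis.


θ f = (21/2)x^3 - (14/3)x^2 - 3x
Δ θ f = (63/2)x^2 + (133/6)x + 17/6
E_{4/3} Δ θ f = (63/2)x^2 + (637/6)x + 1591/18
D (E_{4/3} ∘ Δ) θ f = 63x + 637/6

the result is g(x) = 63x + 637/6


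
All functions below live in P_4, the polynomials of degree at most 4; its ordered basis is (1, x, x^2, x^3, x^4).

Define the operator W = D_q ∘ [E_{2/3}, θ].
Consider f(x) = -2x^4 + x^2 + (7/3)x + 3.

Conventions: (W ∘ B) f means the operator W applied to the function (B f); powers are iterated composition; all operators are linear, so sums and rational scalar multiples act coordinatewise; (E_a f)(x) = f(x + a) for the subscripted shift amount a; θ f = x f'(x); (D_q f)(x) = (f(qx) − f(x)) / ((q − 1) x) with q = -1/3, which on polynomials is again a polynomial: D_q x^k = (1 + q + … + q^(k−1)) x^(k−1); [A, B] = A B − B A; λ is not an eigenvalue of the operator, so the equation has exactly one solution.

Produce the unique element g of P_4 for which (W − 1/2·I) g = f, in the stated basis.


the result is g(x) = 4x^4 + (394/27)x^2 + (214/9)x + 4970/81

write g with unknown coordinates in the stated basis and equate coefficients in (W − 1/2·I) g = f
solving from the highest basis element down gives g = 4x^4 + (394/27)x^2 + (214/9)x + 4970/81
check: W g = (224/27)x^2 + (128/9)x + 2728/81
so W g − 1/2·g = -2x^4 + x^2 + (7/3)x + 3 = f ✓


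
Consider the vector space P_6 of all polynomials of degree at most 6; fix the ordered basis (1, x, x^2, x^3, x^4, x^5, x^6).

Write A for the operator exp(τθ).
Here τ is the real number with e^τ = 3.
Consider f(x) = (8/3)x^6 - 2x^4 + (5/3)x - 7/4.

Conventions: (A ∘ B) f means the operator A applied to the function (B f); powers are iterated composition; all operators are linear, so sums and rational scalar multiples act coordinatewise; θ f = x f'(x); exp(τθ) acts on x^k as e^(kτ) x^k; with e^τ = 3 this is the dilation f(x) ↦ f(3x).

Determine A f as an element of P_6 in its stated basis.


the result is g(x) = 1944x^6 - 162x^4 + 5x - 7/4

exp(τθ) x^k = e^(kτ) x^k; with e^τ = 3 this sends x^k to 3^k x^k
x ↦ 3 x
x^4 ↦ 81 x^4
x^6 ↦ 729 x^6
applying this coordinatewise to f: exp(τθ) f = 1944x^6 - 162x^4 + 5x - 7/4


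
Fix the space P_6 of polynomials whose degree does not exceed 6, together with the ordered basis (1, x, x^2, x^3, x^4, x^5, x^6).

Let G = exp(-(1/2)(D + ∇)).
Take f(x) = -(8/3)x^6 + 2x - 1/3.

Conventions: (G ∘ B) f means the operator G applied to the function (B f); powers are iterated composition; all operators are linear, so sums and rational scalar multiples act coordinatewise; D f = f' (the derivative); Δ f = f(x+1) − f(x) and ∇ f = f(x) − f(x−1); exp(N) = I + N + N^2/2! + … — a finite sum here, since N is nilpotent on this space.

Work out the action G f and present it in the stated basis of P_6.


g(x) = -(8/3)x^6 + 16x^5 - 60x^4 + 160x^3 - 290x^2 + 326x - 518/3

order-1 term: 16x^5 - 20x^4 + (80/3)x^3 - 20x^2 + 8x - 10/3
order-2 term: -40x^4 + 80x^3 - 110x^2 + 80x - 74/3
order-3 term: (160/3)x^3 - 120x^2 + 140x - 65
order-4 term: -40x^2 + 80x - 170/3
order-5 term: 16x - 20
order-6 term: -8/3
the series for exp(-(1/2)(D + ∇)) f terminates at order 6
exp(-(1/2)(D + ∇)) f = -(8/3)x^6 + 16x^5 - 60x^4 + 160x^3 - 290x^2 + 326x - 518/3


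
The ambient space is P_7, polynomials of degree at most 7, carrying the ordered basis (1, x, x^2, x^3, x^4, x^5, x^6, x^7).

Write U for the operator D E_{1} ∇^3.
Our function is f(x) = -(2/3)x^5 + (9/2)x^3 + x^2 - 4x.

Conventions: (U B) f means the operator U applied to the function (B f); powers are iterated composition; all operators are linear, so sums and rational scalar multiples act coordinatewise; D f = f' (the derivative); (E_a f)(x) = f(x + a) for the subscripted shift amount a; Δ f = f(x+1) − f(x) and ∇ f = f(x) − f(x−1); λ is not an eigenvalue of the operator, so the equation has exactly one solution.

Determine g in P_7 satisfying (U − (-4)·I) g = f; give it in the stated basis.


write g with unknown coordinates in the stated basis and equate coefficients in (U − (-4)·I) g = f
solving from the highest basis element down gives g = -(1/6)x^5 + (9/8)x^3 + (1/4)x^2 + 4x - 5/2
check: U g = -20x + 10
so U g − (-4)·g = -(2/3)x^5 + (9/2)x^3 + x^2 - 4x = f ✓

g(x) = -(1/6)x^5 + (9/8)x^3 + (1/4)x^2 + 4x - 5/2


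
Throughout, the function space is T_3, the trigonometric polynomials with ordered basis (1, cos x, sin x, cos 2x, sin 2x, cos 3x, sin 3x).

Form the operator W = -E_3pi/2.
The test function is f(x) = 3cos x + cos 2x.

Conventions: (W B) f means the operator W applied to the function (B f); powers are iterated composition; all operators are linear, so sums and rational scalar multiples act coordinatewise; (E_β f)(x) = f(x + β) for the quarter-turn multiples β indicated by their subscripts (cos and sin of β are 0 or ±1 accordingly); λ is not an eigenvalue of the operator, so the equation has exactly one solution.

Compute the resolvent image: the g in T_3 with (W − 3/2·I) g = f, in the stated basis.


g(x) = -(18/13)cos x + (12/13)sin x - 2cos 2x

write g with unknown coordinates in the stated basis and equate coefficients in (W − 3/2·I) g = f
solving from the highest basis element down gives g = -(18/13)cos x + (12/13)sin x - 2cos 2x
check: W g = (12/13)cos x + (18/13)sin x - 2cos 2x
so W g − 3/2·g = 3cos x + cos 2x = f ✓


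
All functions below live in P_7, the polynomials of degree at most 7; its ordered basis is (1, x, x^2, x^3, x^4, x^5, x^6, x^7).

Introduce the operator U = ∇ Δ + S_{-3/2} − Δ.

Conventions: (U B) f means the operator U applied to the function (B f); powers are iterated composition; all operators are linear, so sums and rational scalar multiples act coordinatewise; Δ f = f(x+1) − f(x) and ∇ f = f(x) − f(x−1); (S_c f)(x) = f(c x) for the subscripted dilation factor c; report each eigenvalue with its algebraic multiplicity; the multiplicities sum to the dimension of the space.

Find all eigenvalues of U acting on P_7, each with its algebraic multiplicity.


image of 1: 1
image of x: -(3/2)x - 1
image of x^2: (9/4)x^2 - 2x + 1
image of x^3: -(27/8)x^3 - 3x^2 + 3x - 1
image of x^4: (81/16)x^4 - 4x^3 + 6x^2 - 4x + 1
image of x^5: -(243/32)x^5 - 5x^4 + 10x^3 - 10x^2 + 5x - 1
image of x^6: (729/64)x^6 - 6x^5 + 15x^4 - 20x^3 + 15x^2 - 6x + 1
image of x^7: -(2187/128)x^7 - 7x^6 + 21x^5 - 35x^4 + 35x^3 - 21x^2 + 7x - 1
the matrix is upper triangular; its diagonal is (1, -3/2, 9/4, -27/8, 81/16, -243/32, 729/64, -2187/128)
for a triangular matrix the eigenvalues are the diagonal entries, with algebraic multiplicity their repetition count

λ = -2187/128 (multiplicity 1), λ = -243/32 (multiplicity 1), λ = -27/8 (multiplicity 1), λ = -3/2 (multiplicity 1), λ = 1 (multiplicity 1), λ = 9/4 (multiplicity 1), λ = 81/16 (multiplicity 1), λ = 729/64 (multiplicity 1)


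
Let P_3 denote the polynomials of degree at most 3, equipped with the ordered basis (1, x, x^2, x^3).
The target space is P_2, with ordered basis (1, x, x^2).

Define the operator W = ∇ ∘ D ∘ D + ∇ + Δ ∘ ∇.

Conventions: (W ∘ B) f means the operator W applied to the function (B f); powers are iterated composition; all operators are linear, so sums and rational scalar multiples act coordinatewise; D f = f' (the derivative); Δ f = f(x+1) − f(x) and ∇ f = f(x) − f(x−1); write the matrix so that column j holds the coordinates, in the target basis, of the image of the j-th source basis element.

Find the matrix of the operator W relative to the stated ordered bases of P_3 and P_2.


image of 1: 0
image of x: 1
image of x^2: 2x + 1
image of x^3: 3x^2 + 3x + 7
each image's coordinates form column j of the matrix

the matrix is [[0, 1, 1, 7]; [0, 0, 2, 3]; [0, 0, 0, 3]] (rows listed top to bottom)


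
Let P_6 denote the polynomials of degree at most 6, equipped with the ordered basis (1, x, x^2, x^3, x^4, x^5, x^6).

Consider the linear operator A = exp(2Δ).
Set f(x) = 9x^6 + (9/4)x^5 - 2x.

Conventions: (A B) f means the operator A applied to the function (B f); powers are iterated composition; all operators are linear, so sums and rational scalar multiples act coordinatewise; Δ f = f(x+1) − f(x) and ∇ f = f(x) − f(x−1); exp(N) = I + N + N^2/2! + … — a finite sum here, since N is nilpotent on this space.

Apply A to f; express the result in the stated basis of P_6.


order-1 term: 108x^5 + (585/2)x^4 + 405x^3 + 315x^2 + (261/2)x + 37/2
order-2 term: 540x^4 + 2250x^3 + 4050x^2 + 3555x + 1251
order-3 term: 1440x^3 + 6660x^2 + 11340x + 6930
order-4 term: 2160x^2 + 8820x + 9720
order-5 term: 1728x + 4392
order-6 term: 576
the series for exp(2Δ) f terminates at order 6
exp(2Δ) f = 9x^6 + (441/4)x^5 + (1665/2)x^4 + 4095x^3 + 13185x^2 + (51143/2)x + 45775/2

g(x) = 9x^6 + (441/4)x^5 + (1665/2)x^4 + 4095x^3 + 13185x^2 + (51143/2)x + 45775/2


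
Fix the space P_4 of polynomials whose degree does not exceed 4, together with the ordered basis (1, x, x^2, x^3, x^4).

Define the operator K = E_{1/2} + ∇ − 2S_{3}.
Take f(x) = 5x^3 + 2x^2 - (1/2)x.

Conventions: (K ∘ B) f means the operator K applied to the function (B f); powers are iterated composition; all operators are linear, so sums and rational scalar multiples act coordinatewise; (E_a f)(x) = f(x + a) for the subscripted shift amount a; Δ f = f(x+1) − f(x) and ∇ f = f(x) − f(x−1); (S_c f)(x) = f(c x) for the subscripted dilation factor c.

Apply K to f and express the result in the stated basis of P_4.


g(x) = -265x^3 - (23/2)x^2 - (11/4)x + 27/8

E_{1/2} f = 5x^3 + (19/2)x^2 + (21/4)x + 7/8
∇ f = 15x^2 - 11x + 5/2
S_{3} f = 135x^3 + 18x^2 - (3/2)x
(-2S_{3}) f = -270x^3 - 36x^2 + 3x
(E_{1/2} + ∇ − 2S_{3}) f = -265x^3 - (23/2)x^2 - (11/4)x + 27/8


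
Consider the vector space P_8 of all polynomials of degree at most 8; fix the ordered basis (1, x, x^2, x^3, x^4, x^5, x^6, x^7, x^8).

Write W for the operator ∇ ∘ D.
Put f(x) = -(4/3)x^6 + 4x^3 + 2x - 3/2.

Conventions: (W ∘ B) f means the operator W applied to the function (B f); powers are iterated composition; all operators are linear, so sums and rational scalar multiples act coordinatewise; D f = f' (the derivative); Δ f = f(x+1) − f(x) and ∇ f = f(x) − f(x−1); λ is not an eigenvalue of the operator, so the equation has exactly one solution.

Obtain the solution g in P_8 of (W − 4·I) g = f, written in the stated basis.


g(x) = (1/3)x^6 + (5/2)x^4 - 6x^3 + (25/2)x^2 - (39/2)x + 113/8

write g with unknown coordinates in the stated basis and equate coefficients in (W − 4·I) g = f
solving from the highest basis element down gives g = (1/3)x^6 + (5/2)x^4 - 6x^3 + (25/2)x^2 - (39/2)x + 113/8
check: W g = 10x^4 - 20x^3 + 50x^2 - 76x + 55
so W g − 4·g = -(4/3)x^6 + 4x^3 + 2x - 3/2 = f ✓


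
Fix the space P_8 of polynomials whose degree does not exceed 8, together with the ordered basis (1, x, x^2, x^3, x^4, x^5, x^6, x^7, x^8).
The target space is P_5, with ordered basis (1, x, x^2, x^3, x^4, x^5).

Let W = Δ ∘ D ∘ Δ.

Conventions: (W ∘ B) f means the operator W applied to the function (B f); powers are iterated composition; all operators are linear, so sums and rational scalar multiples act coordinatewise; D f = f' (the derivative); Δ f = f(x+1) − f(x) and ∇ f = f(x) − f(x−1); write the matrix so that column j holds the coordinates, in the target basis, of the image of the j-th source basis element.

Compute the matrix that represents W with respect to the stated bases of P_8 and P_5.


the matrix is [[0, 0, 0, 6, 24, 70, 180, 434, 1008]; [0, 0, 0, 0, 24, 120, 420, 1260, 3472]; [0, 0, 0, 0, 0, 60, 360, 1470, 5040]; [0, 0, 0, 0, 0, 0, 120, 840, 3920]; [0, 0, 0, 0, 0, 0, 0, 210, 1680]; [0, 0, 0, 0, 0, 0, 0, 0, 336]] (rows listed top to bottom)

image of 1: 0
image of x: 0
image of x^2: 0
image of x^3: 6
image of x^4: 24x + 24
image of x^5: 60x^2 + 120x + 70
image of x^6: 120x^3 + 360x^2 + 420x + 180
image of x^7: 210x^4 + 840x^3 + 1470x^2 + 1260x + 434
image of x^8: 336x^5 + 1680x^4 + 3920x^3 + 5040x^2 + 3472x + 1008
each image's coordinates form column j of the matrix


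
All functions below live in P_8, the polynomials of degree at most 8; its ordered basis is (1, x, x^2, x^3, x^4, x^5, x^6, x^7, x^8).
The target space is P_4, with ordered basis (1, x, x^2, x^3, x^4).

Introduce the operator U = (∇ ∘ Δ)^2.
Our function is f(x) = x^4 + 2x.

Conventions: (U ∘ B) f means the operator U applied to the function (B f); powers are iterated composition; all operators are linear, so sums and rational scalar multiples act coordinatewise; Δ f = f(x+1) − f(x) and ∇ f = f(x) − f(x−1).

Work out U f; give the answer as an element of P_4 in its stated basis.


g(x) = 24

Δ f = 4x^3 + 6x^2 + 4x + 3
∇ Δ f = 12x^2 + 2
Δ (∇ ∘ Δ) f = 24x + 12
∇ Δ (∇ ∘ Δ) f = 24


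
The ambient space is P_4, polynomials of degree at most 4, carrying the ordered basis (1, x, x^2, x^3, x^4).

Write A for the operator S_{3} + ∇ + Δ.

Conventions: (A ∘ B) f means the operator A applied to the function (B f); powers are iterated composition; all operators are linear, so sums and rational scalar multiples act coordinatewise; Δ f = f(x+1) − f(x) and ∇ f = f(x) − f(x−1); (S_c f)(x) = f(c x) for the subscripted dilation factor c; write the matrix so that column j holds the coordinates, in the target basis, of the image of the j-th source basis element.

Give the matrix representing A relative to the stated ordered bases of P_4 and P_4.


the matrix is [[1, 2, 0, 2, 0]; [0, 3, 4, 0, 8]; [0, 0, 9, 6, 0]; [0, 0, 0, 27, 8]; [0, 0, 0, 0, 81]] (rows listed top to bottom)

image of 1: 1
image of x: 3x + 2
image of x^2: 9x^2 + 4x
image of x^3: 27x^3 + 6x^2 + 2
image of x^4: 81x^4 + 8x^3 + 8x
each image's coordinates form column j of the matrix


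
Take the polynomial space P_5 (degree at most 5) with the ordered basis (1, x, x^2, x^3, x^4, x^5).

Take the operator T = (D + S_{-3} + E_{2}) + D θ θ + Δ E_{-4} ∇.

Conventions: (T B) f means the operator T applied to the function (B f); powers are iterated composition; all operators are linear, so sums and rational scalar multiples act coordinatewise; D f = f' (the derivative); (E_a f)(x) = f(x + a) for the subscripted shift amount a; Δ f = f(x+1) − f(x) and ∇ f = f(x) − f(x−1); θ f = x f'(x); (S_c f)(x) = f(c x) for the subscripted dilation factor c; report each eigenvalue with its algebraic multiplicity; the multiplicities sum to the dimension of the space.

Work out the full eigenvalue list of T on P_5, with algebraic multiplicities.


λ = -242 (multiplicity 1), λ = -26 (multiplicity 1), λ = -2 (multiplicity 1), λ = 2 (multiplicity 1), λ = 10 (multiplicity 1), λ = 82 (multiplicity 1)

image of 1: 2
image of x: -2x + 4
image of x^2: 10x^2 + 14x + 6
image of x^3: -26x^3 + 36x^2 + 18x - 16
image of x^4: 82x^4 + 76x^3 + 36x^2 - 64x + 210
image of x^5: -242x^5 + 140x^4 + 60x^3 - 160x^2 + 1050x - 1288
the matrix is upper triangular; its diagonal is (2, -2, 10, -26, 82, -242)
for a triangular matrix the eigenvalues are the diagonal entries, with algebraic multiplicity their repetition count


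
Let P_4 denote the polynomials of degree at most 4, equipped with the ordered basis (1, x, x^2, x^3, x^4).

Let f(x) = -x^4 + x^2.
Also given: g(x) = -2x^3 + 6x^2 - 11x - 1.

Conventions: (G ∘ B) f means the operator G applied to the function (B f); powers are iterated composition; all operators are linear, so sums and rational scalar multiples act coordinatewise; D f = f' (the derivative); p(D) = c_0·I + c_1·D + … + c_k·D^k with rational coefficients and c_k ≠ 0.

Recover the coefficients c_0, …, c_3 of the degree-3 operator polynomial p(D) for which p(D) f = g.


D^0 f = -x^4 + x^2
D^1 f = -4x^3 + 2x
D^2 f = -12x^2 + 2
D^3 f = -24x
matching coefficients of g against c_0 f + c_1 Df + … from the top degree down determines the c_i
solution: c_0 = 0, c_1 = 1/2, c_2 = -1/2, c_3 = 1/2

c_0 = 0, c_1 = 1/2, c_2 = -1/2, c_3 = 1/2


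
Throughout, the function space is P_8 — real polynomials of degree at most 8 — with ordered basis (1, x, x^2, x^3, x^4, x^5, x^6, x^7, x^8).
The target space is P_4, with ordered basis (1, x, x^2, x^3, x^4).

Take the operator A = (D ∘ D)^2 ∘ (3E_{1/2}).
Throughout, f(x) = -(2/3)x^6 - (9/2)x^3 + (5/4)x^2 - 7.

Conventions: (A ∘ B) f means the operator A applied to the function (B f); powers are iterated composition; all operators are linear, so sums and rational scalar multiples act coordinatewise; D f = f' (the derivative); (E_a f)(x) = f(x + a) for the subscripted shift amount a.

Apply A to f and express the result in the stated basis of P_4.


g(x) = -720x^2 - 720x - 180

E_{1/2} f = -(2/3)x^6 - 2x^5 - (5/2)x^4 - (37/6)x^3 - (49/8)x^2 - (9/4)x - 697/96
(3E_{1/2}) f = -2x^6 - 6x^5 - (15/2)x^4 - (37/2)x^3 - (147/8)x^2 - (27/4)x - 697/32
D (3E_{1/2}) f = -12x^5 - 30x^4 - 30x^3 - (111/2)x^2 - (147/4)x - 27/4
D D (3E_{1/2}) f = -60x^4 - 120x^3 - 90x^2 - 111x - 147/4
D (D ∘ D) (3E_{1/2}) f = -240x^3 - 360x^2 - 180x - 111
D D (D ∘ D) (3E_{1/2}) f = -720x^2 - 720x - 180


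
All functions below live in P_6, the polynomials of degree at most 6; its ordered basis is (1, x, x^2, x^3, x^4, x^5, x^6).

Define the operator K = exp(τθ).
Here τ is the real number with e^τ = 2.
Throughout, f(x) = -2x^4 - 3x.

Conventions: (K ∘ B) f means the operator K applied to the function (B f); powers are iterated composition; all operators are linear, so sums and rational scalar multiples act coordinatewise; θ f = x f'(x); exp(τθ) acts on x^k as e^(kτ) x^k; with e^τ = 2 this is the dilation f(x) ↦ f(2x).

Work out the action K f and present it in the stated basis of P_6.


g(x) = -32x^4 - 6x

exp(τθ) x^k = e^(kτ) x^k; with e^τ = 2 this sends x^k to 2^k x^k
x ↦ 2 x
x^4 ↦ 16 x^4
applying this coordinatewise to f: exp(τθ) f = -32x^4 - 6x


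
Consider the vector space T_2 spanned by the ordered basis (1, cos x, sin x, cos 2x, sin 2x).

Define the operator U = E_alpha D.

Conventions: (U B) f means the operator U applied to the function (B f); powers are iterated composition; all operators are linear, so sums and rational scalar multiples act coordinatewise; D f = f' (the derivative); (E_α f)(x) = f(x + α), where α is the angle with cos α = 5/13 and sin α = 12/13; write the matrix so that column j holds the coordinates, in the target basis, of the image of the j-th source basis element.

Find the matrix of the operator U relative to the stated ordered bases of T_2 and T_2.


the matrix is [[0, 0, 0, 0, 0]; [0, -12/13, 5/13, 0, 0]; [0, -5/13, -12/13, 0, 0]; [0, 0, 0, -240/169, -238/169]; [0, 0, 0, 238/169, -240/169]] (rows listed top to bottom)

image of 1: 0
image of cos x: -(12/13)cos x - (5/13)sin x
image of sin x: (5/13)cos x - (12/13)sin x
image of cos 2x: -(240/169)cos 2x + (238/169)sin 2x
image of sin 2x: -(238/169)cos 2x - (240/169)sin 2x
each image's coordinates form column j of the matrix
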